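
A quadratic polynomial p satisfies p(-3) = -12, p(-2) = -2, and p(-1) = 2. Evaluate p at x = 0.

Using the Lagrange interpolation formula with nodes -3, -2, -1:
  L_0(x) = (x + 2)(x + 1) / 2
  L_1(x) = (x + 3)(x + 1) / -1
  L_2(x) = (x + 3)(x + 2) / 2
Then p(x) = -12·L_0(x) - 2·L_1(x) + 2·L_2(x).
Expanding and collecting terms gives p(x) = -3x^2 - 5x.
Evaluating at x = 0: p(0) = 0.

0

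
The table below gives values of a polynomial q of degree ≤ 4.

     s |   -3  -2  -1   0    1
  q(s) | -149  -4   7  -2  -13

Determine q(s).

q(s) = -4s^4 - 5s^3 + 3s^2 - 5s - 2

Write q(s) = as^4 + bs^3 + cs^2 + ds + e. Substituting each data point gives a linear system:
  81a - 27b + 9c - 3d + e = -149
  16a - 8b + 4c - 2d + e = -4
  a - b + c - d + e = 7
  e = -2
  a + b + c + d + e = -13
Solving the system yields a = -4, b = -5, c = 3, d = -5, e = -2.
So q(s) = -4s^4 - 5s^3 + 3s^2 - 5s - 2.
Check: q(-1) = 7. ✓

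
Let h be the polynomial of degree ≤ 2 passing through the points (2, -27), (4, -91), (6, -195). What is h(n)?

Write h(n) = an^2 + bn + c. Substituting each data point gives a linear system:
  4a + 2b + c = -27
  16a + 4b + c = -91
  36a + 6b + c = -195
Solving the system yields a = -5, b = -2, c = -3.
So h(n) = -5n² - 2n - 3.
Check: h(4) = -91. ✓

h(n) = -5n^2 - 2n - 3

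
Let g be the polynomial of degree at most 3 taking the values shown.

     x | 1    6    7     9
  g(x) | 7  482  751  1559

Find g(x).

g(x) = 2x^3 + x^2 + 2x + 2

Write g(x) = ax^3 + bx^2 + cx + d. Substituting each data point gives a linear system:
  a + b + c + d = 7
  216a + 36b + 6c + d = 482
  343a + 49b + 7c + d = 751
  729a + 81b + 9c + d = 1559
Solving the system yields a = 2, b = 1, c = 2, d = 2.
So g(x) = 2x^3 + x^2 + 2x + 2.
Check: g(7) = 751. ✓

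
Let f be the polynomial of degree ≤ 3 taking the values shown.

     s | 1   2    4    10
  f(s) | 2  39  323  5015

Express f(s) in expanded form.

Using the Lagrange interpolation formula with nodes 1, 2, 4, 10:
  L_0(s) = (s - 2)(s - 4)(s - 10) / -27
  L_1(s) = (s - 1)(s - 4)(s - 10) / 16
  L_2(s) = (s - 1)(s - 2)(s - 10) / -36
  L_3(s) = (s - 1)(s - 2)(s - 4) / 432
Then f(s) = 2·L_0(s) + 39·L_1(s) + 323·L_2(s) + 5015·L_3(s).
Expanding and collecting terms gives f(s) = 5s³ + 2s - 5.
Check: f(2) = 39. ✓

f(s) = 5s^3 + 2s - 5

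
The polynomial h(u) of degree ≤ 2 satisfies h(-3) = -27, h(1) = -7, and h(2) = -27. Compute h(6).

-207

Write h(u) = au^2 + bu + c. Substituting each data point gives a linear system:
  9a - 3b + c = -27
  a + b + c = -7
  4a + 2b + c = -27
Solving the system yields a = -5, b = -5, c = 3.
So h(u) = -5u^2 - 5u + 3.
Then h(6) = -207.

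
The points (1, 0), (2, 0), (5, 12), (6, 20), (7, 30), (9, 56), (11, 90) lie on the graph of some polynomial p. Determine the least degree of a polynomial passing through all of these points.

2

Divided differences on the nodes 1, 2, 5, 6, 7, 9, 11:
  order 0: 0  0  12  20  30  56  90
  order 1: 0  4  8  10  13  17
  order 2: 1  1  1  1  1
  order 3: 0  0  0  0
  order 4: 0  0  0
  order 5: 0  0
  order 6: 0
The order-2 divided differences are all 1 (nonzero) and every higher order vanishes, so the data lies on a polynomial of degree exactly 2.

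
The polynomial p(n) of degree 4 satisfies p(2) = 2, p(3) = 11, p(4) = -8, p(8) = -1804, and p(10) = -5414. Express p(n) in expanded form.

p(n) = -n^4 + 5n^3 - 4n^2 - n - 4

Write p(n) = an^4 + bn^3 + cn^2 + dn + e. Substituting each data point gives a linear system:
  16a + 8b + 4c + 2d + e = 2
  81a + 27b + 9c + 3d + e = 11
  256a + 64b + 16c + 4d + e = -8
  4096a + 512b + 64c + 8d + e = -1804
  10000a + 1000b + 100c + 10d + e = -5414
Solving the system yields a = -1, b = 5, c = -4, d = -1, e = -4.
So p(n) = -n⁴ + 5n³ - 4n² - n - 4.
Check: p(10) = -5414. ✓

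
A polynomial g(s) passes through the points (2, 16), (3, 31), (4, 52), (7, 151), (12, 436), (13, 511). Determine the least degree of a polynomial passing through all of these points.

2

Divided differences on the nodes 2, 3, 4, 7, 12, 13:
  order 0: 16  31  52  151  436  511
  order 1: 15  21  33  57  75
  order 2: 3  3  3  3
  order 3: 0  0  0
  order 4: 0  0
  order 5: 0
The order-2 divided differences are all 3 (nonzero) and every higher order vanishes, so the data lies on a polynomial of degree exactly 2.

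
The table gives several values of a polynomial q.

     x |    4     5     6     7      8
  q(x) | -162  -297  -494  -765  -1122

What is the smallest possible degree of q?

Forward differences of the values at x = 4, 5, 6, 7, 8:
  q  : -162  -297  -494  -765  -1122
  Δ  : -135  -197  -271  -357
  Δ^2: -62  -74  -86
  Δ^3: -12  -12
  Δ^4: 0
The third differences are constant (-12) and nonzero, while all higher differences vanish, so the minimal degree is 3.

3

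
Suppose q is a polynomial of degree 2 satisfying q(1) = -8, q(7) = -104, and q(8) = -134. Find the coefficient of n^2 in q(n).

-2

Write q(n) = an^2 + bn + c. Substituting each data point gives a linear system:
  a + b + c = -8
  49a + 7b + c = -104
  64a + 8b + c = -134
Solving the system yields a = -2, b = 0, c = -6.
So q(n) = -2n^2 - 6.
The leading coefficient is -2.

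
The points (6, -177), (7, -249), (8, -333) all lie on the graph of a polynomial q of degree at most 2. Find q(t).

Write q(t) = at^2 + bt + c. Substituting each data point gives a linear system:
  36a + 6b + c = -177
  49a + 7b + c = -249
  64a + 8b + c = -333
Solving the system yields a = -6, b = 6, c = 3.
So q(t) = -6t^2 + 6t + 3.
Check: q(6) = -177. ✓

q(t) = -6t^2 + 6t + 3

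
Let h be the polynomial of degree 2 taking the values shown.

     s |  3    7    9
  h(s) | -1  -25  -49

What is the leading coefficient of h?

-1

Write h(s) = as^2 + bs + c. Substituting each data point gives a linear system:
  9a + 3b + c = -1
  49a + 7b + c = -25
  81a + 9b + c = -49
Solving the system yields a = -1, b = 4, c = -4.
So h(s) = -s² + 4s - 4.
The leading coefficient is -1.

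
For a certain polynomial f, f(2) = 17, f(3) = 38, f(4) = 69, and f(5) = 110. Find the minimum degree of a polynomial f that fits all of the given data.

Forward differences of the values at u = 2, 3, 4, 5:
  f  : 17  38  69  110
  Δ  : 21  31  41
  Δ^2: 10  10
  Δ^3: 0
The second differences are constant (10) and nonzero, while all higher differences vanish, so the minimal degree is 2.

2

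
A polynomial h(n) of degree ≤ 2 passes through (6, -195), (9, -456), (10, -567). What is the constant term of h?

Write h(n) = an^2 + bn + c. Substituting each data point gives a linear system:
  36a + 6b + c = -195
  81a + 9b + c = -456
  100a + 10b + c = -567
Solving the system yields a = -6, b = 3, c = 3.
So h(n) = -6n^2 + 3n + 3.
The constant term is 3.

3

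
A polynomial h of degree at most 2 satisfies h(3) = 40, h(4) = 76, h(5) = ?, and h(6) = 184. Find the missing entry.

The 3 known points determine the degree-2 polynomial uniquely.
Write h(u) = au^2 + bu + c. Substituting each data point gives a linear system:
  9a + 3b + c = 40
  16a + 4b + c = 76
  36a + 6b + c = 184
Solving the system yields a = 6, b = -6, c = 4.
So h(u) = 6u^2 - 6u + 4.
Then h(5) = 124.

124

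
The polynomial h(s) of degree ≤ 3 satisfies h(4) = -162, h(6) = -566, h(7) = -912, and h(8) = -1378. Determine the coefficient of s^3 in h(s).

-3

Write h(s) = as^3 + bs^2 + cs + d. Substituting each data point gives a linear system:
  64a + 16b + 4c + d = -162
  216a + 36b + 6c + d = -566
  343a + 49b + 7c + d = -912
  512a + 64b + 8c + d = -1378
Solving the system yields a = -3, b = 3, c = -4, d = -2.
So h(s) = -3s³ + 3s² - 4s - 2.
The leading coefficient is -3.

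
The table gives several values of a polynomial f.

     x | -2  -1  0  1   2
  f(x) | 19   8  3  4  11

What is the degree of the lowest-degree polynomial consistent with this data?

Forward differences of the values at x = -2, -1, 0, 1, 2:
  f  : 19  8  3  4  11
  Δ  : -11  -5  1  7
  Δ^2: 6  6  6
  Δ^3: 0  0
  Δ^4: 0
The second differences are constant (6) and nonzero, while all higher differences vanish, so the minimal degree is 2.

2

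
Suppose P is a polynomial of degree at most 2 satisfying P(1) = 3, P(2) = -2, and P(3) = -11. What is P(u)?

P(u) = -2u^2 + u + 4

Write P(u) = au^2 + bu + c. Substituting each data point gives a linear system:
  a + b + c = 3
  4a + 2b + c = -2
  9a + 3b + c = -11
Solving the system yields a = -2, b = 1, c = 4.
So P(u) = -2u^2 + u + 4.
Check: P(1) = 3. ✓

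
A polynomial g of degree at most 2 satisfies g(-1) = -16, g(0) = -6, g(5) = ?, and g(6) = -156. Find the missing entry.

-106

The 3 known points determine the degree-2 polynomial uniquely.
Write g(s) = as^2 + bs + c. Substituting each data point gives a linear system:
  a - b + c = -16
  c = -6
  36a + 6b + c = -156
Solving the system yields a = -5, b = 5, c = -6.
So g(s) = -5s^2 + 5s - 6.
Then g(5) = -106.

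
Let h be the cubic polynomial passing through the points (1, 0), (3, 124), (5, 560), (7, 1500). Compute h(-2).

-21

Forward differences of the values at n = 1, 3, 5, 7:
  h  : 0  124  560  1500
  Δ  : 124  436  940
  Δ^2: 312  504
  Δ^3: 192
The third differences are constant, confirming degree 3.
Interpolating (Newton forward form) and evaluating at n = -2 gives h(-2) = -21.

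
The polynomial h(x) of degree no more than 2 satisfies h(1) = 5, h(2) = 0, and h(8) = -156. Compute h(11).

Using the Lagrange interpolation formula with nodes 1, 2, 8:
  L_0(x) = (x - 2)(x - 8) / 7
  L_1(x) = (x - 1)(x - 8) / -6
  L_2(x) = (x - 1)(x - 2) / 42
Then h(x) = 5·L_0(x) + 0·L_1(x) - 156·L_2(x).
Expanding and collecting terms gives h(x) = -3x^2 + 4x + 4.
Evaluating at x = 11: h(11) = -315.

-315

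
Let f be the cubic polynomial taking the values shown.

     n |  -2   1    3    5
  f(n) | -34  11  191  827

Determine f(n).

f(n) = 6n^3 + 3n^2 + 2

Write f(n) = an^3 + bn^2 + cn + d. Substituting each data point gives a linear system:
  -8a + 4b - 2c + d = -34
  a + b + c + d = 11
  27a + 9b + 3c + d = 191
  125a + 25b + 5c + d = 827
Solving the system yields a = 6, b = 3, c = 0, d = 2.
So f(n) = 6n^3 + 3n^2 + 2.
Check: f(3) = 191. ✓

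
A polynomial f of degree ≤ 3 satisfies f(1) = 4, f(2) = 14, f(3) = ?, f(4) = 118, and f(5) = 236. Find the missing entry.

The 4 known points determine the degree-3 polynomial uniquely.
Write f(s) = as^3 + bs^2 + cs + d. Substituting each data point gives a linear system:
  a + b + c + d = 4
  8a + 4b + 2c + d = 14
  64a + 16b + 4c + d = 118
  125a + 25b + 5c + d = 236
Solving the system yields a = 2, b = 0, c = -4, d = 6.
So f(s) = 2s³ - 4s + 6.
Then f(3) = 48.

48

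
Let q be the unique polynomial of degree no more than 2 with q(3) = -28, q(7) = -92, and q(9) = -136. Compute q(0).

Using the Lagrange interpolation formula with nodes 3, 7, 9:
  L_0(u) = (u - 7)(u - 9) / 24
  L_1(u) = (u - 3)(u - 9) / -8
  L_2(u) = (u - 3)(u - 7) / 12
Then q(u) = -28·L_0(u) - 92·L_1(u) - 136·L_2(u).
Expanding and collecting terms gives q(u) = -u^2 - 6u - 1.
Evaluating at u = 0: q(0) = -1.

-1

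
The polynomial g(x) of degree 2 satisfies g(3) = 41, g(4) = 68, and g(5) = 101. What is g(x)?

g(x) = 3x^2 + 6x - 4

Write g(x) = ax^2 + bx + c. Substituting each data point gives a linear system:
  9a + 3b + c = 41
  16a + 4b + c = 68
  25a + 5b + c = 101
Solving the system yields a = 3, b = 6, c = -4.
So g(x) = 3x^2 + 6x - 4.
Check: g(3) = 41. ✓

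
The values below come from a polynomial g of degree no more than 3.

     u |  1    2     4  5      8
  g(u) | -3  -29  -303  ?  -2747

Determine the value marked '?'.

The 4 known points determine the degree-3 polynomial uniquely.
Write g(u) = au^3 + bu^2 + cu + d. Substituting each data point gives a linear system:
  a + b + c + d = -3
  8a + 4b + 2c + d = -29
  64a + 16b + 4c + d = -303
  512a + 64b + 8c + d = -2747
Solving the system yields a = -6, b = 5, c = 1, d = -3.
So g(u) = -6u^3 + 5u^2 + u - 3.
Then g(5) = -623.

-623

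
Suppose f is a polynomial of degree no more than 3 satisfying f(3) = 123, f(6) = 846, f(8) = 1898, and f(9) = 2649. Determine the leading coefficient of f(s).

3

Write f(s) = as^3 + bs^2 + cs + d. Substituting each data point gives a linear system:
  27a + 9b + 3c + d = 123
  216a + 36b + 6c + d = 846
  512a + 64b + 8c + d = 1898
  729a + 81b + 9c + d = 2649
Solving the system yields a = 3, b = 6, c = -2, d = -6.
So f(s) = 3s^3 + 6s^2 - 2s - 6.
The leading coefficient is 3.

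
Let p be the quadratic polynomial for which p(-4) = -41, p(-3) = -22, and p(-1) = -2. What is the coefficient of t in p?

-2

Write p(t) = at^2 + bt + c. Substituting each data point gives a linear system:
  16a - 4b + c = -41
  9a - 3b + c = -22
  a - b + c = -2
Solving the system yields a = -3, b = -2, c = -1.
So p(t) = -3t^2 - 2t - 1.
The coefficient of t is -2.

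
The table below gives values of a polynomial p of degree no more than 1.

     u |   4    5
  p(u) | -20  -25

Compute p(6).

-30

Write p(u) = au + b. Substituting each data point gives a linear system:
  4a + b = -20
  5a + b = -25
Solving the system yields a = -5, b = 0.
So p(u) = -5u.
Then p(6) = -30.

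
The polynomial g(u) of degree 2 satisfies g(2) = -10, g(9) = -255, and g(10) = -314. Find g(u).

Using the Lagrange interpolation formula with nodes 2, 9, 10:
  L_0(u) = (u - 9)(u - 10) / 56
  L_1(u) = (u - 2)(u - 10) / -7
  L_2(u) = (u - 2)(u - 9) / 8
Then g(u) = -10·L_0(u) - 255·L_1(u) - 314·L_2(u).
Expanding and collecting terms gives g(u) = -3u^2 - 2u + 6.
Check: g(9) = -255. ✓

g(u) = -3u^2 - 2u + 6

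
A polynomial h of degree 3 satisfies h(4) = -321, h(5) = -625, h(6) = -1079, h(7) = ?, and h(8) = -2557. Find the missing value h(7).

On equispaced nodes a degree-3 polynomial has vanishing fourth forward difference, so
  h(4) - 4·h(5) + 6·h(6) - 4·h(7) + h(8) = 0.
Substituting the known values and solving for h(7):
  -4·h(7) = 6852
  h(7) = -1713.

-1713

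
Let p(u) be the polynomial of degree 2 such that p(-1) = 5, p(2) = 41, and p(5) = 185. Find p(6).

257

Using the Lagrange interpolation formula with nodes -1, 2, 5:
  L_0(u) = (u - 2)(u - 5) / 18
  L_1(u) = (u + 1)(u - 5) / -9
  L_2(u) = (u + 1)(u - 2) / 18
Then p(u) = 5·L_0(u) + 41·L_1(u) + 185·L_2(u).
Expanding and collecting terms gives p(u) = 6u^2 + 6u + 5.
Evaluating at u = 6: p(6) = 257.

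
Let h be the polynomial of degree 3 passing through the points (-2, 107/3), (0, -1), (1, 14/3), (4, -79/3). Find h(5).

Using the Lagrange interpolation formula with nodes -2, 0, 1, 4:
  L_0(u) = u(u - 1)(u - 4) / -36
  L_1(u) = (u + 2)(u - 1)(u - 4) / 8
  L_2(u) = (u + 2)u(u - 4) / -9
  L_3(u) = (u + 2)u(u - 1) / 72
Then h(u) = 107/3·L_0(u) - 1·L_1(u) + 14/3·L_2(u) - 79/3·L_3(u).
Expanding and collecting terms gives h(u) = -2u^3 + 6u^2 + (5/3)u - 1.
Evaluating at u = 5: h(5) = -278/3.

-278/3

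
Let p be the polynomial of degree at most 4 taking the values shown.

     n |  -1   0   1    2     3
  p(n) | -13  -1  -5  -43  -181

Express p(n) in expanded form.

Write p(n) = an^4 + bn^3 + cn^2 + dn + e. Substituting each data point gives a linear system:
  a - b + c - d + e = -13
  e = -1
  a + b + c + d + e = -5
  16a + 8b + 4c + 2d + e = -43
  81a + 27b + 9c + 3d + e = -181
Solving the system yields a = -2, b = 1, c = -6, d = 3, e = -1.
So p(n) = -2n^4 + n^3 - 6n^2 + 3n - 1.
Check: p(2) = -43. ✓

p(n) = -2n^4 + n^3 - 6n^2 + 3n - 1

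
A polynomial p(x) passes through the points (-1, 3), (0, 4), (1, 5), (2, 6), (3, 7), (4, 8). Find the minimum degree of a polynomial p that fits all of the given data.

Forward differences of the values at x = -1, 0, 1, 2, 3, 4:
  p  : 3  4  5  6  7  8
  Δ  : 1  1  1  1  1
  Δ^2: 0  0  0  0
  Δ^3: 0  0  0
  Δ^4: 0  0
  Δ^5: 0
The first differences are constant (1) and nonzero, while all higher differences vanish, so the minimal degree is 1.

1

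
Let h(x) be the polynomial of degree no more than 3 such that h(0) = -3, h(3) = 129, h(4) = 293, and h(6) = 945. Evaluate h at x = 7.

1481

Write h(x) = ax^3 + bx^2 + cx + d. Substituting each data point gives a linear system:
  d = -3
  27a + 9b + 3c + d = 129
  64a + 16b + 4c + d = 293
  216a + 36b + 6c + d = 945
Solving the system yields a = 4, b = 2, c = 2, d = -3.
So h(x) = 4x^3 + 2x^2 + 2x - 3.
Then h(7) = 1481.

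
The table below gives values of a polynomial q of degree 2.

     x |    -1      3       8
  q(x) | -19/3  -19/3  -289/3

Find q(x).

q(x) = -2x^2 + 4x - 1/3

Using the Lagrange interpolation formula with nodes -1, 3, 8:
  L_0(x) = (x - 3)(x - 8) / 36
  L_1(x) = (x + 1)(x - 8) / -20
  L_2(x) = (x + 1)(x - 3) / 45
Then q(x) = -19/3·L_0(x) - 19/3·L_1(x) - 289/3·L_2(x).
Expanding and collecting terms gives q(x) = -2x^2 + 4x - 1/3.
Check: q(-1) = -19/3. ✓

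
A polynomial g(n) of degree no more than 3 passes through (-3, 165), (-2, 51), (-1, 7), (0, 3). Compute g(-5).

Using the Lagrange interpolation formula with nodes -3, -2, -1, 0:
  L_0(n) = (n + 2)(n + 1)n / -6
  L_1(n) = (n + 3)(n + 1)n / 2
  L_2(n) = (n + 3)(n + 2)n / -2
  L_3(n) = (n + 3)(n + 2)(n + 1) / 6
Then g(n) = 165·L_0(n) + 51·L_1(n) + 7·L_2(n) + 3·L_3(n).
Expanding and collecting terms gives g(n) = -5n^3 + 5n^2 + 6n + 3.
Evaluating at n = -5: g(-5) = 723.

723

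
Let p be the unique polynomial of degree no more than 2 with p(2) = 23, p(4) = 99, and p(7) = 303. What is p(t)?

Write p(t) = at^2 + bt + c. Substituting each data point gives a linear system:
  4a + 2b + c = 23
  16a + 4b + c = 99
  49a + 7b + c = 303
Solving the system yields a = 6, b = 2, c = -5.
So p(t) = 6t² + 2t - 5.
Check: p(2) = 23. ✓

p(t) = 6t^2 + 2t - 5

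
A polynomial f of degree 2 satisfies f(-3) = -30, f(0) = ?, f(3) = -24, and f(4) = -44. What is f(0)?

The 3 known points determine the degree-2 polynomial uniquely.
Write f(n) = an^2 + bn + c. Substituting each data point gives a linear system:
  9a - 3b + c = -30
  9a + 3b + c = -24
  16a + 4b + c = -44
Solving the system yields a = -3, b = 1, c = 0.
So f(n) = -3n^2 + n.
Then f(0) = 0.

0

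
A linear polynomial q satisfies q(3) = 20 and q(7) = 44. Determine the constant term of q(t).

Write q(t) = at + b. Substituting each data point gives a linear system:
  3a + b = 20
  7a + b = 44
Solving the system yields a = 6, b = 2.
So q(t) = 6t + 2.
The constant term is 2.

2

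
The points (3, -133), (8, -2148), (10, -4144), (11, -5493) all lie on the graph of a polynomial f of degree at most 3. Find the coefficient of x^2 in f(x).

Write f(x) = ax^3 + bx^2 + cx + d. Substituting each data point gives a linear system:
  27a + 9b + 3c + d = -133
  512a + 64b + 8c + d = -2148
  1000a + 100b + 10c + d = -4144
  1331a + 121b + 11c + d = -5493
Solving the system yields a = -4, b = -1, c = -4, d = -4.
So f(x) = -4x^3 - x^2 - 4x - 4.
The coefficient of x^2 is -1.

-1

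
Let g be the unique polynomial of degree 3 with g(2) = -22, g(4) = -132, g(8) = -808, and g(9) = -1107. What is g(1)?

-3

Using the Lagrange interpolation formula with nodes 2, 4, 8, 9:
  L_0(n) = (n - 4)(n - 8)(n - 9) / -84
  L_1(n) = (n - 2)(n - 8)(n - 9) / 40
  L_2(n) = (n - 2)(n - 4)(n - 9) / -24
  L_3(n) = (n - 2)(n - 4)(n - 8) / 35
Then g(n) = -22·L_0(n) - 132·L_1(n) - 808·L_2(n) - 1107·L_3(n).
Expanding and collecting terms gives g(n) = -n³ - 5n² + 3n.
Evaluating at n = 1: g(1) = -3.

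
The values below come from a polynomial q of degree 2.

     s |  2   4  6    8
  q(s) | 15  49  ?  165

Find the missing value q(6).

99

On equispaced nodes a degree-2 polynomial has vanishing third forward difference, so
  - q(2) + 3·q(4) - 3·q(6) + q(8) = 0.
Substituting the known values and solving for q(6):
  -3·q(6) = -297
  q(6) = 99.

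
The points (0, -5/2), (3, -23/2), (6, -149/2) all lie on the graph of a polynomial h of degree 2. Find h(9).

-383/2

Forward differences of the values at u = 0, 3, 6:
  h  : -5/2  -23/2  -149/2
  Δ  : -9  -63
  Δ^2: -54
The second differences are constant, confirming degree 2.
Interpolating (Newton forward form) and evaluating at u = 9 gives h(9) = -383/2.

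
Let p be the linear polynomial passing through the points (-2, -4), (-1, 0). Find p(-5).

Write p(n) = an + b. Substituting each data point gives a linear system:
  -2a + b = -4
  -a + b = 0
Solving the system yields a = 4, b = 4.
So p(n) = 4n + 4.
Then p(-5) = -16.

-16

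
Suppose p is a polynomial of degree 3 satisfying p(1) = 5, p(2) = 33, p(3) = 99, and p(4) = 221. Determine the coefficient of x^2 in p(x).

1

Write p(x) = ax^3 + bx^2 + cx + d. Substituting each data point gives a linear system:
  a + b + c + d = 5
  8a + 4b + 2c + d = 33
  27a + 9b + 3c + d = 99
  64a + 16b + 4c + d = 221
Solving the system yields a = 3, b = 1, c = 4, d = -3.
So p(x) = 3x³ + x² + 4x - 3.
The coefficient of x^2 is 1.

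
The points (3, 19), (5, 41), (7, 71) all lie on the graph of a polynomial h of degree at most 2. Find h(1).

5

Using the Lagrange interpolation formula with nodes 3, 5, 7:
  L_0(u) = (u - 5)(u - 7) / 8
  L_1(u) = (u - 3)(u - 7) / -4
  L_2(u) = (u - 3)(u - 5) / 8
Then h(u) = 19·L_0(u) + 41·L_1(u) + 71·L_2(u).
Expanding and collecting terms gives h(u) = u² + 3u + 1.
Evaluating at u = 1: h(1) = 5.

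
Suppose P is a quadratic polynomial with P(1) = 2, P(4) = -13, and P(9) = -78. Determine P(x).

P(x) = -x^2 + 3

Write P(x) = ax^2 + bx + c. Substituting each data point gives a linear system:
  a + b + c = 2
  16a + 4b + c = -13
  81a + 9b + c = -78
Solving the system yields a = -1, b = 0, c = 3.
So P(x) = -x² + 3.
Check: P(1) = 2. ✓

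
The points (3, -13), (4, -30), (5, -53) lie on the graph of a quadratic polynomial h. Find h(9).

-205

Using the Lagrange interpolation formula with nodes 3, 4, 5:
  L_0(t) = (t - 4)(t - 5) / 2
  L_1(t) = (t - 3)(t - 5) / -1
  L_2(t) = (t - 3)(t - 4) / 2
Then h(t) = -13·L_0(t) - 30·L_1(t) - 53·L_2(t).
Expanding and collecting terms gives h(t) = -3t² + 4t + 2.
Evaluating at t = 9: h(9) = -205.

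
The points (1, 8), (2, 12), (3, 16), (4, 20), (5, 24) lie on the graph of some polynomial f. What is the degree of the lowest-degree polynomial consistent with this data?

1

Forward differences of the values at t = 1, 2, 3, 4, 5:
  f  : 8  12  16  20  24
  Δ  : 4  4  4  4
  Δ^2: 0  0  0
  Δ^3: 0  0
  Δ^4: 0
The first differences are constant (4) and nonzero, while all higher differences vanish, so the minimal degree is 1.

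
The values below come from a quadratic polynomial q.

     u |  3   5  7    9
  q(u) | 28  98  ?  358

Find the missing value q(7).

On equispaced nodes a degree-2 polynomial has vanishing third forward difference, so
  - q(3) + 3·q(5) - 3·q(7) + q(9) = 0.
Substituting the known values and solving for q(7):
  -3·q(7) = -624
  q(7) = 208.

208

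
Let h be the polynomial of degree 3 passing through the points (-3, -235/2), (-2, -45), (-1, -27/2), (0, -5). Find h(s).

h(s) = 3s^3 - (5/2)s^2 + 3s - 5

Using the Lagrange interpolation formula with nodes -3, -2, -1, 0:
  L_0(s) = (s + 2)(s + 1)s / -6
  L_1(s) = (s + 3)(s + 1)s / 2
  L_2(s) = (s + 3)(s + 2)s / -2
  L_3(s) = (s + 3)(s + 2)(s + 1) / 6
Then h(s) = -235/2·L_0(s) - 45·L_1(s) - 27/2·L_2(s) - 5·L_3(s).
Expanding and collecting terms gives h(s) = 3s^3 - (5/2)s^2 + 3s - 5.
Check: h(-1) = -27/2. ✓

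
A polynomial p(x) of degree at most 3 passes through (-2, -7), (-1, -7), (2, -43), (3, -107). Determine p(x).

Write p(x) = ax^3 + bx^2 + cx + d. Substituting each data point gives a linear system:
  -8a + 4b - 2c + d = -7
  -a + b - c + d = -7
  8a + 4b + 2c + d = -43
  27a + 9b + 3c + d = -107
Solving the system yields a = -2, b = -5, c = -1, d = -5.
So p(x) = -2x^3 - 5x^2 - x - 5.
Check: p(2) = -43. ✓

p(x) = -2x^3 - 5x^2 - x - 5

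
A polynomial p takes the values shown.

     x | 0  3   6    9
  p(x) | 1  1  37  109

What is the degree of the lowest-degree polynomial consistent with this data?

Forward differences of the values at x = 0, 3, 6, 9:
  p  : 1  1  37  109
  Δ  : 0  36  72
  Δ^2: 36  36
  Δ^3: 0
The second differences are constant (36) and nonzero, while all higher differences vanish, so the minimal degree is 2.

2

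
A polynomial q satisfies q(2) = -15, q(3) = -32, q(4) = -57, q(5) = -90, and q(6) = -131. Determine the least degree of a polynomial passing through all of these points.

2

Forward differences of the values at n = 2, 3, 4, 5, 6:
  q  : -15  -32  -57  -90  -131
  Δ  : -17  -25  -33  -41
  Δ^2: -8  -8  -8
  Δ^3: 0  0
  Δ^4: 0
The second differences are constant (-8) and nonzero, while all higher differences vanish, so the minimal degree is 2.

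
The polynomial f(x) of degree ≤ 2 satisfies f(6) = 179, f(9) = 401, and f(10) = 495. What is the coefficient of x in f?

Write f(x) = ax^2 + bx + c. Substituting each data point gives a linear system:
  36a + 6b + c = 179
  81a + 9b + c = 401
  100a + 10b + c = 495
Solving the system yields a = 5, b = -1, c = 5.
So f(x) = 5x^2 - x + 5.
The coefficient of x is -1.

-1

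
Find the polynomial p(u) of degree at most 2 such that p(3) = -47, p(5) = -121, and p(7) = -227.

p(u) = -4u^2 - 5u + 4

Write p(u) = au^2 + bu + c. Substituting each data point gives a linear system:
  9a + 3b + c = -47
  25a + 5b + c = -121
  49a + 7b + c = -227
Solving the system yields a = -4, b = -5, c = 4.
So p(u) = -4u^2 - 5u + 4.
Check: p(7) = -227. ✓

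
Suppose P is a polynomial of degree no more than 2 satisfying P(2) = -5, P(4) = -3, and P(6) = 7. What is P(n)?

Using the Lagrange interpolation formula with nodes 2, 4, 6:
  L_0(n) = (n - 4)(n - 6) / 8
  L_1(n) = (n - 2)(n - 6) / -4
  L_2(n) = (n - 2)(n - 4) / 8
Then P(n) = -5·L_0(n) - 3·L_1(n) + 7·L_2(n).
Expanding and collecting terms gives P(n) = n² - 5n + 1.
Check: P(4) = -3. ✓

P(n) = n^2 - 5n + 1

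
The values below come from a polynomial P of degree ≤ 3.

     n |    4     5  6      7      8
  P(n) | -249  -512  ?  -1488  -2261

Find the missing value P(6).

-915

The 4 known points determine the degree-3 polynomial uniquely.
Write P(n) = an^3 + bn^2 + cn + d. Substituting each data point gives a linear system:
  64a + 16b + 4c + d = -249
  125a + 25b + 5c + d = -512
  343a + 49b + 7c + d = -1488
  512a + 64b + 8c + d = -2261
Solving the system yields a = -5, b = 5, c = -3, d = 3.
So P(n) = -5n^3 + 5n^2 - 3n + 3.
Then P(6) = -915.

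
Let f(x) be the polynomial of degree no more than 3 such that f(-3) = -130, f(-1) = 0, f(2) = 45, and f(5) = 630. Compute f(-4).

-315

Using the Lagrange interpolation formula with nodes -3, -1, 2, 5:
  L_0(x) = (x + 1)(x - 2)(x - 5) / -80
  L_1(x) = (x + 3)(x - 2)(x - 5) / 36
  L_2(x) = (x + 3)(x + 1)(x - 5) / -45
  L_3(x) = (x + 3)(x + 1)(x - 2) / 144
Then f(x) = -130·L_0(x) + 0·L_1(x) + 45·L_2(x) + 630·L_3(x).
Expanding and collecting terms gives f(x) = 5x^3 + 5.
Evaluating at x = -4: f(-4) = -315.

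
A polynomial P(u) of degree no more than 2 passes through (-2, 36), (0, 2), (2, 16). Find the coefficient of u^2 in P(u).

6

Write P(u) = au^2 + bu + c. Substituting each data point gives a linear system:
  4a - 2b + c = 36
  c = 2
  4a + 2b + c = 16
Solving the system yields a = 6, b = -5, c = 2.
So P(u) = 6u^2 - 5u + 2.
The leading coefficient is 6.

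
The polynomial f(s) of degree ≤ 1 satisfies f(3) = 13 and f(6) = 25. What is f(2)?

Write f(s) = as + b. Substituting each data point gives a linear system:
  3a + b = 13
  6a + b = 25
Solving the system yields a = 4, b = 1.
So f(s) = 4s + 1.
Then f(2) = 9.

9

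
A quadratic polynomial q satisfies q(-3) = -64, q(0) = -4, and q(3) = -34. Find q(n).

Write q(n) = an^2 + bn + c. Substituting each data point gives a linear system:
  9a - 3b + c = -64
  c = -4
  9a + 3b + c = -34
Solving the system yields a = -5, b = 5, c = -4.
So q(n) = -5n² + 5n - 4.
Check: q(3) = -34. ✓

q(n) = -5n^2 + 5n - 4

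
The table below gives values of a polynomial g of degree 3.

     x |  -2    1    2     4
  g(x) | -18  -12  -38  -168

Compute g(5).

Write g(x) = ax^3 + bx^2 + cx + d. Substituting each data point gives a linear system:
  -8a + 4b - 2c + d = -18
  a + b + c + d = -12
  8a + 4b + 2c + d = -38
  64a + 16b + 4c + d = -168
Solving the system yields a = -1, b = -6, c = -1, d = -4.
So g(x) = -x³ - 6x² - x - 4.
Then g(5) = -284.

-284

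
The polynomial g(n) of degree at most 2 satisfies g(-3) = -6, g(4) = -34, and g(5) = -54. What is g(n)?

Write g(n) = an^2 + bn + c. Substituting each data point gives a linear system:
  9a - 3b + c = -6
  16a + 4b + c = -34
  25a + 5b + c = -54
Solving the system yields a = -2, b = -2, c = 6.
So g(n) = -2n^2 - 2n + 6.
Check: g(-3) = -6. ✓

g(n) = -2n^2 - 2n + 6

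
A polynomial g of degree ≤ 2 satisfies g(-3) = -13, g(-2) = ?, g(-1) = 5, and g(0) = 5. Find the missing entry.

The 3 known points determine the degree-2 polynomial uniquely.
Write g(s) = as^2 + bs + c. Substituting each data point gives a linear system:
  9a - 3b + c = -13
  a - b + c = 5
  c = 5
Solving the system yields a = -3, b = -3, c = 5.
So g(s) = -3s² - 3s + 5.
Then g(-2) = -1.

-1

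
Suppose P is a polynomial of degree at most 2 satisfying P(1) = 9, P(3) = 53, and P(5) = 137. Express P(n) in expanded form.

Using the Lagrange interpolation formula with nodes 1, 3, 5:
  L_0(n) = (n - 3)(n - 5) / 8
  L_1(n) = (n - 1)(n - 5) / -4
  L_2(n) = (n - 1)(n - 3) / 8
Then P(n) = 9·L_0(n) + 53·L_1(n) + 137·L_2(n).
Expanding and collecting terms gives P(n) = 5n^2 + 2n + 2.
Check: P(3) = 53. ✓

P(n) = 5n^2 + 2n + 2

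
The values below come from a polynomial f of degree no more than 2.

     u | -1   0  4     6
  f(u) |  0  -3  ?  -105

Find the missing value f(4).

The 3 known points determine the degree-2 polynomial uniquely.
Write f(u) = au^2 + bu + c. Substituting each data point gives a linear system:
  a - b + c = 0
  c = -3
  36a + 6b + c = -105
Solving the system yields a = -2, b = -5, c = -3.
So f(u) = -2u^2 - 5u - 3.
Then f(4) = -55.

-55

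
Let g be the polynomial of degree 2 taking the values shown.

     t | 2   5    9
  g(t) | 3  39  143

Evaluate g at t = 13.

Write g(t) = at^2 + bt + c. Substituting each data point gives a linear system:
  4a + 2b + c = 3
  25a + 5b + c = 39
  81a + 9b + c = 143
Solving the system yields a = 2, b = -2, c = -1.
So g(t) = 2t² - 2t - 1.
Then g(13) = 311.

311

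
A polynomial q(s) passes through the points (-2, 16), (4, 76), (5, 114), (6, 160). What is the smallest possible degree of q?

Divided differences on the nodes -2, 4, 5, 6:
  order 0: 16  76  114  160
  order 1: 10  38  46
  order 2: 4  4
  order 3: 0
The order-2 divided differences are all 4 (nonzero) and every higher order vanishes, so the data lies on a polynomial of degree exactly 2.

2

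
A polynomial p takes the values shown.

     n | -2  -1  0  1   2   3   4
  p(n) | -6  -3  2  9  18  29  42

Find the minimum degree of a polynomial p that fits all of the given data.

2

Forward differences of the values at n = -2, -1, 0, 1, 2, 3, 4:
  p  : -6  -3  2  9  18  29  42
  Δ  : 3  5  7  9  11  13
  Δ^2: 2  2  2  2  2
  Δ^3: 0  0  0  0
  Δ^4: 0  0  0
  Δ^5: 0  0
  Δ^6: 0
The second differences are constant (2) and nonzero, while all higher differences vanish, so the minimal degree is 2.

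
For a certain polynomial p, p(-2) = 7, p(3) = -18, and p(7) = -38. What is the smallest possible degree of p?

1

Divided differences on the nodes -2, 3, 7:
  order 0: 7  -18  -38
  order 1: -5  -5
  order 2: 0
The order-1 divided differences are all -5 (nonzero) and every higher order vanishes, so the data lies on a polynomial of degree exactly 1.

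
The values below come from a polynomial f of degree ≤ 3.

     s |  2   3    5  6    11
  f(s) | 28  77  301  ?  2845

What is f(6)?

500

The 4 known points determine the degree-3 polynomial uniquely.
Write f(s) = as^3 + bs^2 + cs + d. Substituting each data point gives a linear system:
  8a + 4b + 2c + d = 28
  27a + 9b + 3c + d = 77
  125a + 25b + 5c + d = 301
  1331a + 121b + 11c + d = 2845
Solving the system yields a = 2, b = 1, c = 6, d = -4.
So f(s) = 2s^3 + s^2 + 6s - 4.
Then f(6) = 500.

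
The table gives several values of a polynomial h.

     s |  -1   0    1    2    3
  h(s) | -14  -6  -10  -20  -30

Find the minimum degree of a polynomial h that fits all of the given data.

Forward differences of the values at s = -1, 0, 1, 2, 3:
  h  : -14  -6  -10  -20  -30
  Δ  : 8  -4  -10  -10
  Δ^2: -12  -6  0
  Δ^3: 6  6
  Δ^4: 0
The third differences are constant (6) and nonzero, while all higher differences vanish, so the minimal degree is 3.

3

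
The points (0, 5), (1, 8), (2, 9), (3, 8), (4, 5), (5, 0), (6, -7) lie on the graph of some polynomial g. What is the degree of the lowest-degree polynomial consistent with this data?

Forward differences of the values at n = 0, 1, 2, 3, 4, 5, 6:
  g  : 5  8  9  8  5  0  -7
  Δ  : 3  1  -1  -3  -5  -7
  Δ^2: -2  -2  -2  -2  -2
  Δ^3: 0  0  0  0
  Δ^4: 0  0  0
  Δ^5: 0  0
  Δ^6: 0
The second differences are constant (-2) and nonzero, while all higher differences vanish, so the minimal degree is 2.

2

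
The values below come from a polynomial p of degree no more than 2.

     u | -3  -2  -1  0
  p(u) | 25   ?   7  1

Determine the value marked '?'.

15

The 3 known points determine the degree-2 polynomial uniquely.
Write p(u) = au^2 + bu + c. Substituting each data point gives a linear system:
  9a - 3b + c = 25
  a - b + c = 7
  c = 1
Solving the system yields a = 1, b = -5, c = 1.
So p(u) = u^2 - 5u + 1.
Then p(-2) = 15.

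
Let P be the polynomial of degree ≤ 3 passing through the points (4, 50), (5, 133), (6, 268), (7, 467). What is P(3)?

7

Forward differences of the values at n = 4, 5, 6, 7:
  P  : 50  133  268  467
  Δ  : 83  135  199
  Δ^2: 52  64
  Δ^3: 12
The third differences are constant, confirming degree 3.
Interpolating (Newton forward form) and evaluating at n = 3 gives P(3) = 7.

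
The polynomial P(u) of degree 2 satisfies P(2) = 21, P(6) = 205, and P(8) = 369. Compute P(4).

89

Write P(u) = au^2 + bu + c. Substituting each data point gives a linear system:
  4a + 2b + c = 21
  36a + 6b + c = 205
  64a + 8b + c = 369
Solving the system yields a = 6, b = -2, c = 1.
So P(u) = 6u^2 - 2u + 1.
Then P(4) = 89.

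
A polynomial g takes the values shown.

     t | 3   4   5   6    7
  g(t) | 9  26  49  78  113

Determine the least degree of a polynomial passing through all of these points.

Forward differences of the values at t = 3, 4, 5, 6, 7:
  g  : 9  26  49  78  113
  Δ  : 17  23  29  35
  Δ^2: 6  6  6
  Δ^3: 0  0
  Δ^4: 0
The second differences are constant (6) and nonzero, while all higher differences vanish, so the minimal degree is 2.

2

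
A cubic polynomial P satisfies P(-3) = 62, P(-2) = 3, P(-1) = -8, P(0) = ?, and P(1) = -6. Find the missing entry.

-1

The 4 known points determine the degree-3 polynomial uniquely.
Write P(t) = at^3 + bt^2 + ct + d. Substituting each data point gives a linear system:
  -27a + 9b - 3c + d = 62
  -8a + 4b - 2c + d = 3
  -a + b - c + d = -8
  a + b + c + d = -6
Solving the system yields a = -5, b = -6, c = 6, d = -1.
So P(t) = -5t^3 - 6t^2 + 6t - 1.
Then P(0) = -1.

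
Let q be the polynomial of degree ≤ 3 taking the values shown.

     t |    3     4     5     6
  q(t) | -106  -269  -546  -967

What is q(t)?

q(t) = -5t^3 + 3t^2 + t - 1

Write q(t) = at^3 + bt^2 + ct + d. Substituting each data point gives a linear system:
  27a + 9b + 3c + d = -106
  64a + 16b + 4c + d = -269
  125a + 25b + 5c + d = -546
  216a + 36b + 6c + d = -967
Solving the system yields a = -5, b = 3, c = 1, d = -1.
So q(t) = -5t^3 + 3t^2 + t - 1.
Check: q(5) = -546. ✓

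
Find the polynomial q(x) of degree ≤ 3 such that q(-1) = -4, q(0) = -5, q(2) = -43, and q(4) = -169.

q(x) = -x^3 - 5x^2 - 5x - 5

Using the Lagrange interpolation formula with nodes -1, 0, 2, 4:
  L_0(x) = x(x - 2)(x - 4) / -15
  L_1(x) = (x + 1)(x - 2)(x - 4) / 8
  L_2(x) = (x + 1)x(x - 4) / -12
  L_3(x) = (x + 1)x(x - 2) / 40
Then q(x) = -4·L_0(x) - 5·L_1(x) - 43·L_2(x) - 169·L_3(x).
Expanding and collecting terms gives q(x) = -x³ - 5x² - 5x - 5.
Check: q(4) = -169. ✓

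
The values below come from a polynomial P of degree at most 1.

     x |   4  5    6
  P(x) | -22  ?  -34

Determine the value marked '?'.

The 2 known points determine the degree-1 polynomial uniquely.
Write P(x) = ax + b. Substituting each data point gives a linear system:
  4a + b = -22
  6a + b = -34
Solving the system yields a = -6, b = 2.
So P(x) = -6x + 2.
Then P(5) = -28.

-28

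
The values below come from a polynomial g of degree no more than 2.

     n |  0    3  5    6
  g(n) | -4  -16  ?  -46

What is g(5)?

The 3 known points determine the degree-2 polynomial uniquely.
Write g(n) = an^2 + bn + c. Substituting each data point gives a linear system:
  c = -4
  9a + 3b + c = -16
  36a + 6b + c = -46
Solving the system yields a = -1, b = -1, c = -4.
So g(n) = -n^2 - n - 4.
Then g(5) = -34.

-34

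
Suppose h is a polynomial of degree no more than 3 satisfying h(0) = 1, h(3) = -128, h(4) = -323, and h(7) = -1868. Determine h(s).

Using the Lagrange interpolation formula with nodes 0, 3, 4, 7:
  L_0(s) = (s - 3)(s - 4)(s - 7) / -84
  L_1(s) = s(s - 4)(s - 7) / 12
  L_2(s) = s(s - 3)(s - 7) / -12
  L_3(s) = s(s - 3)(s - 4) / 84
Then h(s) = 1·L_0(s) - 128·L_1(s) - 323·L_2(s) - 1868·L_3(s).
Expanding and collecting terms gives h(s) = -6s³ + 4s² - s + 1.
Check: h(0) = 1. ✓

h(s) = -6s^3 + 4s^2 - s + 1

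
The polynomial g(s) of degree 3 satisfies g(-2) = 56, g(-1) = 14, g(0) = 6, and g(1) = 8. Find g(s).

Using the Lagrange interpolation formula with nodes -2, -1, 0, 1:
  L_0(s) = (s + 1)s(s - 1) / -6
  L_1(s) = (s + 2)s(s - 1) / 2
  L_2(s) = (s + 2)(s + 1)(s - 1) / -2
  L_3(s) = (s + 2)(s + 1)s / 6
Then g(s) = 56·L_0(s) + 14·L_1(s) + 6·L_2(s) + 8·L_3(s).
Expanding and collecting terms gives g(s) = -4s³ + 5s² + s + 6.
Check: g(-1) = 14. ✓

g(s) = -4s^3 + 5s^2 + s + 6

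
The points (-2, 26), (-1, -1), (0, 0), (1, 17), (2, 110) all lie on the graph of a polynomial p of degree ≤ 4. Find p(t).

Using the Lagrange interpolation formula with nodes -2, -1, 0, 1, 2:
  L_0(t) = (t + 1)t(t - 1)(t - 2) / 24
  L_1(t) = (t + 2)t(t - 1)(t - 2) / -6
  L_2(t) = (t + 2)(t + 1)(t - 1)(t - 2) / 4
  L_3(t) = (t + 2)(t + 1)t(t - 2) / -6
  L_4(t) = (t + 2)(t + 1)t(t - 1) / 24
Then p(t) = 26·L_0(t) - 1·L_1(t) + 0·L_2(t) + 17·L_3(t) + 110·L_4(t).
Expanding and collecting terms gives p(t) = 3t^4 + 4t^3 + 5t^2 + 5t.
Check: p(2) = 110. ✓

p(t) = 3t^4 + 4t^3 + 5t^2 + 5t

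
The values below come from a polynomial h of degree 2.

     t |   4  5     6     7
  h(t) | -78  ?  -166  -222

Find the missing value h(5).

-118

The 3 known points determine the degree-2 polynomial uniquely.
Write h(t) = at^2 + bt + c. Substituting each data point gives a linear system:
  16a + 4b + c = -78
  36a + 6b + c = -166
  49a + 7b + c = -222
Solving the system yields a = -4, b = -4, c = 2.
So h(t) = -4t² - 4t + 2.
Then h(5) = -118.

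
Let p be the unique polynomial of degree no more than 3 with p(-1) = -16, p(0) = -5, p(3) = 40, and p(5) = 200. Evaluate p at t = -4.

-205

Write p(t) = at^3 + bt^2 + ct + d. Substituting each data point gives a linear system:
  -a + b - c + d = -16
  d = -5
  27a + 9b + 3c + d = 40
  125a + 25b + 5c + d = 200
Solving the system yields a = 2, b = -3, c = 6, d = -5.
So p(t) = 2t^3 - 3t^2 + 6t - 5.
Then p(-4) = -205.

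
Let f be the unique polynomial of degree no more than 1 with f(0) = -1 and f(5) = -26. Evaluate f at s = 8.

Write f(s) = as + b. Substituting each data point gives a linear system:
  b = -1
  5a + b = -26
Solving the system yields a = -5, b = -1.
So f(s) = -5s - 1.
Then f(8) = -41.

-41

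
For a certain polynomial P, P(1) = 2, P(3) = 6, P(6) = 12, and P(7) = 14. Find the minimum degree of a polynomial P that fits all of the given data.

Divided differences on the nodes 1, 3, 6, 7:
  order 0: 2  6  12  14
  order 1: 2  2  2
  order 2: 0  0
  order 3: 0
The order-1 divided differences are all 2 (nonzero) and every higher order vanishes, so the data lies on a polynomial of degree exactly 1.

1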